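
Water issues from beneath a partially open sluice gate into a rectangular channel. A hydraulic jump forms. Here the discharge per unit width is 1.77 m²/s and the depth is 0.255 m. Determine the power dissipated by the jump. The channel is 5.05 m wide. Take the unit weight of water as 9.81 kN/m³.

V₁ = q/y₁ = 1.77/0.255 = 6.94 m/s. Fr₁ = V₁/√(g·y₁) = 6.94/√(9.81×0.255) = 4.39.
Conjugate-depth relation: y₂/y₁ = ½[√(1 + 8Fr₁²) − 1] = ½[√155.1 − 1] = 5.73.
y₂ = 5.73 × 0.255 = 1.46 m.
Head loss: ΔE = (y₂ − y₁)³/(4y₁y₂) = (1.46 − 0.255)³/(4×0.255×1.46) = 1.75/1.49 = 1.18 m.
Q = q·b = 1.77 × 5.05 = 8.94 m³/s. P = γ·Q·ΔE = 9.81 × 8.94 × 1.18 = 103 kW.

P = 103 kW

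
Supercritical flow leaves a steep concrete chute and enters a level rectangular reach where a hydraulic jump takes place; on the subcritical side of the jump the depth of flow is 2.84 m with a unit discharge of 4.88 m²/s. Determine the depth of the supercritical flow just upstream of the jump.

V₂ = q/y₂ = 4.88/2.84 = 1.72 m/s; Fr₂ = V₂/√(g·y₂) = 0.326.
Since the conjugate-depth ratio holds either way, y₁/y₂ = ½[√(1 + 8Fr₂²) − 1] = ½[√1.848 − 1] = 0.180.
y₁ = 0.180 × 2.84 = 0.510 m.

y₁ = 0.510 m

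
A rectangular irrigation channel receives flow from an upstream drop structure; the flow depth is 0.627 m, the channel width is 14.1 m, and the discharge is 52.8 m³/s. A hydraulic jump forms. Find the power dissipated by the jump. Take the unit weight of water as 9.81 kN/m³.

P = 202 kW

q = Q/b = 52.8/14.1 = 3.74 m²/s; V₁ = q/y₁ = 5.97 m/s. Fr₁ = V₁/√(g·y₁) = 2.41.
From the momentum equation for a rectangular channel, y₂/y₁ = ½[√(1 + 8Fr₁²) − 1] = ½[√47.39 − 1] = 2.94.
y₂ = 2.94 × 0.627 = 1.84 m.
Head loss: ΔE = (y₂ − y₁)³/(4y₁y₂) = (1.84 − 0.627)³/(4×0.627×1.84) = 1.81/4.63 = 0.390 m.
P = γ·Q·ΔE = 9.81 × 52.8 × 0.390 = 202 kW.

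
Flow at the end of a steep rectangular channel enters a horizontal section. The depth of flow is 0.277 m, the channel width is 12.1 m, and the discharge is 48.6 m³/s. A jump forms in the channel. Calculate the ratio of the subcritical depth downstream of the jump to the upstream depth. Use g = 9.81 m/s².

y₂/y₁ = 11.9

q = Q/b = 48.6/12.1 = 4.02 m²/s; V₁ = q/y₁ = 14.5 m/s. Fr₁ = V₁/√(g·y₁) = 8.80.
From the momentum equation for a rectangular channel, y₂/y₁ = ½[√(1 + 8Fr₁²) − 1] = ½[√620.0 − 1] = 11.9.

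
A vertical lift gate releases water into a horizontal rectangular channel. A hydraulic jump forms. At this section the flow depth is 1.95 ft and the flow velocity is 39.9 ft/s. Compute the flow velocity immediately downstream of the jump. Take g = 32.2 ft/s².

V₂ = 6.01 ft/s

Fr₁ = V₁/√(g·y₁) = 39.9/√(32.2×1.95) = 5.04.
From the momentum equation for a rectangular channel, y₂/y₁ = ½[√(1 + 8Fr₁²) − 1] = ½[√203.8 − 1] = 6.64.
y₂ = 6.64 × 1.95 = 12.9 ft.
q = V₁·y₁ = 39.9 × 1.95 = 77.8 ft²/s.
V₂ = q/y₂ = 77.8/12.9 = 6.01 ft/s.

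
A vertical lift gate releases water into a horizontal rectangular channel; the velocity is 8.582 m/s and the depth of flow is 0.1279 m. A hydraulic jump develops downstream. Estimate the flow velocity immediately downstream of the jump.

Fr₁ = V₁/√(g·y₁) = 8.582/√(9.81×0.1279) = 7.662.
From the momentum equation for a rectangular channel, y₂/y₁ = ½[√(1 + 8Fr₁²) − 1] = ½[√470.60 − 1] = 10.35.
y₂ = 10.35 × 0.1279 = 1.323 m.
q = V₁·y₁ = 8.582 × 0.1279 = 1.098 m²/s.
V₂ = q/y₂ = 1.098/1.323 = 0.8294 m/s.

V₂ = 0.8294 m/s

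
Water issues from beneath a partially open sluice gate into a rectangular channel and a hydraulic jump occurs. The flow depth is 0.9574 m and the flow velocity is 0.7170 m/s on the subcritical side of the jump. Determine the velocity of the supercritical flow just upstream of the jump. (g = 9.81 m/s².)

V₁ = 7.202 m/s

Fr₂ = V₂/√(g·y₂) = 0.7170/√(9.81×0.9574) = 0.2340.
Since the conjugate-depth ratio holds either way, y₁/y₂ = ½[√(1 + 8Fr₂²) − 1] = ½[√1.4379 − 1] = 0.09956.
y₁ = 0.09956 × 0.9574 = 0.09532 m.
V₁ = q/y₁ = 0.6865/0.09532 = 7.202 m/s.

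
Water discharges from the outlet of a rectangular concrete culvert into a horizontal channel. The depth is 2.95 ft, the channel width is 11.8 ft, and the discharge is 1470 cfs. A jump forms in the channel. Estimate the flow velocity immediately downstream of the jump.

V₂ = 7.48 ft/s

q = Q/b = 1470/11.8 = 125 ft²/s; V₁ = q/y₁ = 42.2 ft/s. Fr₁ = V₁/√(g·y₁) = 4.33.
Bélanger equation: y₂/y₁ = ½[√(1 + 8Fr₁²) − 1] = ½[√151.2 − 1] = 5.65.
y₂ = 5.65 × 2.95 = 16.7 ft.
V₂ = q/y₂ = 125/16.7 = 7.48 ft/s.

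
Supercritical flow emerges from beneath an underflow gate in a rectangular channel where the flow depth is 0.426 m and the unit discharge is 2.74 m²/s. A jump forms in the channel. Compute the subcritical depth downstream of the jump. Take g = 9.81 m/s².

y₂ = 1.69 m

V₁ = q/y₁ = 2.74/0.426 = 6.43 m/s. Fr₁ = V₁/√(g·y₁) = 6.43/√(9.81×0.426) = 3.15.
By Bélanger, y₂/y₁ = ½[√(1 + 8Fr₁²) − 1] = ½[√80.19 − 1] = 3.98.
y₂ = 3.98 × 0.426 = 1.69 m.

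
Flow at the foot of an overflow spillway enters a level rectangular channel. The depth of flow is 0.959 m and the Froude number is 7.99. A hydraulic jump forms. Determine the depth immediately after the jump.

y₂ = 10.4 m

Fr₁ = 7.99 (given).
Sequent-depth ratio: y₂/y₁ = ½[√(1 + 8Fr₁²) − 1] = ½[√511.7 − 1] = 10.8.
y₂ = 10.8 × 0.959 = 10.4 m.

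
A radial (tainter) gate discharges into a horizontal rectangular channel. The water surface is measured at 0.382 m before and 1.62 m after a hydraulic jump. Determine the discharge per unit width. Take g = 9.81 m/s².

For a rectangular channel the momentum equation gives q² = ½·g·y₁·y₂·(y₁ + y₂) = ½×9.81×0.382×1.62×2.00 = 6.08.
q = √6.08 = 2.47 m²/s.

q = 2.47 m²/s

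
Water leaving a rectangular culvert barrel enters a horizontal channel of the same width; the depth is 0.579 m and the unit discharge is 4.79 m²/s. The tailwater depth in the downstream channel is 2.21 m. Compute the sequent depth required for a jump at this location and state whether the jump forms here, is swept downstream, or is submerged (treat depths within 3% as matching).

y₂ = 2.57 m; the jump is swept downstream

V₁ = q/y₁ = 4.79/0.579 = 8.27 m/s. Fr₁ = V₁/√(g·y₁) = 8.27/√(9.81×0.579) = 3.47.
Sequent-depth ratio: y₂/y₁ = ½[√(1 + 8Fr₁²) − 1] = ½[√97.40 − 1] = 4.43.
y₂ = 4.43 × 0.579 = 2.57 m.
Tailwater y_tw = 2.21 m: y_tw < y₂, so the jump is swept downstream.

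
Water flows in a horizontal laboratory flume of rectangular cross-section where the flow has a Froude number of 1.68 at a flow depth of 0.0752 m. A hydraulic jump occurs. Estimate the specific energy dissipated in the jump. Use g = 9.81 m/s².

Fr₁ = 1.68 (given).
Conjugate-depth relation: y₂/y₁ = ½[√(1 + 8Fr₁²) − 1] = ½[√23.58 − 1] = 1.93.
y₂ = 1.93 × 0.0752 = 0.145 m.
Head loss: ΔE = (y₂ − y₁)³/(4y₁y₂) = (0.145 − 0.0752)³/(4×0.0752×0.145) = 0.000340/0.0436 = 0.00779 m.

ΔE = 0.00779 m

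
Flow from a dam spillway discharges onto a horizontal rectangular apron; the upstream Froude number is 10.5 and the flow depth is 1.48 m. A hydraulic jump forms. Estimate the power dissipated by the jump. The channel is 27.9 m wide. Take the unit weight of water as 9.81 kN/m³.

P = 995402 kW

Fr₁ = 10.5 (given).
Conjugate-depth relation: y₂/y₁ = ½[√(1 + 8Fr₁²) − 1] = ½[√883.0 − 1] = 14.4.
y₂ = 14.4 × 1.48 = 21.2 m.
V₁ = Fr₁·√(g·y₁) = 10.5×√(9.81×1.48) = 40.0 m/s; q = V₁·y₁ = 59.2 m²/s. V₂ = q/y₂ = 59.2/21.2 = 2.79 m/s. E₁ = y₁ + V₁²/2g = 83.1 m; E₂ = y₂ + V₂²/2g = 21.6 m. ΔE = E₁ − E₂ = 61.4 m.
Q = q·b = 59.2 × 27.9 = 1652 m³/s. P = γ·Q·ΔE = 9.81 × 1652 × 61.4 = 995402 kW.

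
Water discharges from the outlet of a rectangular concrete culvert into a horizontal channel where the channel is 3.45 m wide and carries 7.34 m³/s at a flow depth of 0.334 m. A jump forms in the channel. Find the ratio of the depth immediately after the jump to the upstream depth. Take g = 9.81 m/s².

y₂/y₁ = 4.50

q = Q/b = 7.34/3.45 = 2.13 m²/s; V₁ = q/y₁ = 6.37 m/s. Fr₁ = V₁/√(g·y₁) = 3.52.
By Bélanger, y₂/y₁ = ½[√(1 + 8Fr₁²) − 1] = ½[√100.1 − 1] = 4.50.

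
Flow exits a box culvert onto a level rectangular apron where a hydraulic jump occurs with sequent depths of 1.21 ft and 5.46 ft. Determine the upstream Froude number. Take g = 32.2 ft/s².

Fr₁ = 3.53

For a rectangular channel the momentum equation gives q² = ½·g·y₁·y₂·(y₁ + y₂) = ½×32.2×1.21×5.46×6.67 = 709.
q = √709 = 26.6 ft²/s.
V₁ = q/y₁ = 22.0 ft/s; Fr₁ = V₁/√(g·y₁) = 3.53.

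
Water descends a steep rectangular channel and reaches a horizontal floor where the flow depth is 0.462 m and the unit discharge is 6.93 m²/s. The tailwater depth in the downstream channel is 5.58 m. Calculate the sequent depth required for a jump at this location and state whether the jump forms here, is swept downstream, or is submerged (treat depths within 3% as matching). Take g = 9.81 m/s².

y₂ = 4.38 m; the jump is submerged

V₁ = q/y₁ = 6.93/0.462 = 15.0 m/s. Fr₁ = V₁/√(g·y₁) = 15.0/√(9.81×0.462) = 7.05.
Sequent-depth ratio: y₂/y₁ = ½[√(1 + 8Fr₁²) − 1] = ½[√398.2 − 1] = 9.48.
y₂ = 9.48 × 0.462 = 4.38 m.
Tailwater y_tw = 5.58 m: y_tw > y₂, so the jump is submerged.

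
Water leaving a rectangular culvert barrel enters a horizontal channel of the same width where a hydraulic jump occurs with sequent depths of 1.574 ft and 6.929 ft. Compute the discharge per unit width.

For a rectangular channel the momentum equation gives q² = ½·g·y₁·y₂·(y₁ + y₂) = ½×32.2×1.574×6.929×8.503 = 1493.
q = √1493 = 38.64 ft²/s.

q = 38.64 ft²/s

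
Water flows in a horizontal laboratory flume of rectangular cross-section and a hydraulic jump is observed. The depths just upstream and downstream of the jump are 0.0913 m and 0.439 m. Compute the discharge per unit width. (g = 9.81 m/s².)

For a rectangular channel the momentum equation gives q² = ½·g·y₁·y₂·(y₁ + y₂) = ½×9.81×0.0913×0.439×0.530 = 0.104.
q = √0.104 = 0.323 m²/s.

q = 0.323 m²/s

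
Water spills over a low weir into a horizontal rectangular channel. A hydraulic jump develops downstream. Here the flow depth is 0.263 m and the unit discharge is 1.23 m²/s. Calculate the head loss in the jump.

V₁ = q/y₁ = 1.23/0.263 = 4.68 m/s. Fr₁ = V₁/√(g·y₁) = 4.68/√(9.81×0.263) = 2.91.
Conjugate-depth relation: y₂/y₁ = ½[√(1 + 8Fr₁²) − 1] = ½[√68.82 − 1] = 3.65.
y₂ = 3.65 × 0.263 = 0.959 m.
V₂ = q/y₂ = 1.23/0.959 = 1.28 m/s. E₁ = y₁ + V₁²/2g = 1.38 m; E₂ = y₂ + V₂²/2g = 1.04 m. ΔE = E₁ − E₂ = 0.335 m.

ΔE = 0.335 m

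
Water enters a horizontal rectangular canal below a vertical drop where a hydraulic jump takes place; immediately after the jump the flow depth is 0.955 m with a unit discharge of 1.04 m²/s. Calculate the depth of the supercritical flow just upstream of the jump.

V₂ = q/y₂ = 1.04/0.955 = 1.09 m/s; Fr₂ = V₂/√(g·y₂) = 0.356.
The Bélanger relation is symmetric: y₁/y₂ = ½[√(1 + 8Fr₂²) − 1] = ½[√2.013 − 1] = 0.209.
y₁ = 0.209 × 0.955 = 0.200 m.

y₁ = 0.200 m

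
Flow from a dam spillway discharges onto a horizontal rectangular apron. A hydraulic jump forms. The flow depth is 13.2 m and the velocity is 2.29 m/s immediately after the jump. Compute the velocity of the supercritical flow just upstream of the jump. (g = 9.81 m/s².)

Fr₂ = V₂/√(g·y₂) = 2.29/√(9.81×13.2) = 0.201.
Since the conjugate-depth ratio holds either way, y₁/y₂ = ½[√(1 + 8Fr₂²) − 1] = ½[√1.324 − 1] = 0.0753.
y₁ = 0.0753 × 13.2 = 0.994 m.
V₁ = q/y₁ = 30.2/0.994 = 30.4 m/s.

V₁ = 30.4 m/s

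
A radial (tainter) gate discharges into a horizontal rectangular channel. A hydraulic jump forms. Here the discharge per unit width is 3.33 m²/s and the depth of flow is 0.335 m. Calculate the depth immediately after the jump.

y₂ = 2.44 m

V₁ = q/y₁ = 3.33/0.335 = 9.94 m/s. Fr₁ = V₁/√(g·y₁) = 9.94/√(9.81×0.335) = 5.48.
Sequent-depth ratio: y₂/y₁ = ½[√(1 + 8Fr₁²) − 1] = ½[√241.5 − 1] = 7.27.
y₂ = 7.27 × 0.335 = 2.44 m.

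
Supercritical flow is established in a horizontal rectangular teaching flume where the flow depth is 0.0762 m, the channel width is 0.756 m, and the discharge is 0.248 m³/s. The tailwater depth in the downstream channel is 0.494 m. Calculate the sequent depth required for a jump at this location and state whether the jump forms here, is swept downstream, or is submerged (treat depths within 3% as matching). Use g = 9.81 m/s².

y₂ = 0.500 m; the jump forms here

q = Q/b = 0.248/0.756 = 0.328 m²/s; V₁ = q/y₁ = 4.31 m/s. Fr₁ = V₁/√(g·y₁) = 4.98.
Conjugate-depth relation: y₂/y₁ = ½[√(1 + 8Fr₁²) − 1] = ½[√199.3 − 1] = 6.56.
y₂ = 6.56 × 0.0762 = 0.500 m.
Tailwater y_tw = 0.494 m: y_tw ≈ y₂, so the jump forms here.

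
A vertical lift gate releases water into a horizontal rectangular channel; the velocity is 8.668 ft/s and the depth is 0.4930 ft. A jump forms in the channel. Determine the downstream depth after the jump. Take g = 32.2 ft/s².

Fr₁ = V₁/√(g·y₁) = 8.668/√(32.2×0.4930) = 2.176.
Bélanger equation: y₂/y₁ = ½[√(1 + 8Fr₁²) − 1] = ½[√38.864 − 1] = 2.617.
y₂ = 2.617 × 0.4930 = 1.290 ft.

y₂ = 1.290 ft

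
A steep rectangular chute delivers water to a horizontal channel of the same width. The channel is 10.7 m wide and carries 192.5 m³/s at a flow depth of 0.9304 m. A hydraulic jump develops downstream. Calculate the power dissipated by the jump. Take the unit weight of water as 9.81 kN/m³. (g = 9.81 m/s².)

P = 22205 kW

q = Q/b = 192.5/10.7 = 17.99 m²/s; V₁ = q/y₁ = 19.34 m/s. Fr₁ = V₁/√(g·y₁) = 6.400.
From the momentum equation for a rectangular channel, y₂/y₁ = ½[√(1 + 8Fr₁²) − 1] = ½[√328.72 − 1] = 8.565.
y₂ = 8.565 × 0.9304 = 7.969 m.
Head loss: ΔE = (y₂ − y₁)³/(4y₁y₂) = (7.969 − 0.9304)³/(4×0.9304×7.969) = 348.7/29.66 = 11.76 m.
P = γ·Q·ΔE = 9.81 × 192.5 × 11.76 = 22205 kW.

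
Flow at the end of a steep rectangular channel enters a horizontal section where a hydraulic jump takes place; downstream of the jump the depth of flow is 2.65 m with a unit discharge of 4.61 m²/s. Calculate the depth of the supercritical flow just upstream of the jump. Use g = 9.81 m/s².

y₁ = 0.516 m

V₂ = q/y₂ = 4.61/2.65 = 1.74 m/s; Fr₂ = V₂/√(g·y₂) = 0.341.
Since the conjugate-depth ratio holds either way, y₁/y₂ = ½[√(1 + 8Fr₂²) − 1] = ½[√1.931 − 1] = 0.195.
y₁ = 0.195 × 2.65 = 0.516 m.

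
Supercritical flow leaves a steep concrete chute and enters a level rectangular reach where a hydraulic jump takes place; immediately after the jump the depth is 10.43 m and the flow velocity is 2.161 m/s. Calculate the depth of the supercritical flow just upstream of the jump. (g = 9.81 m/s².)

Fr₂ = V₂/√(g·y₂) = 2.161/√(9.81×10.43) = 0.2136.
Since the conjugate-depth ratio holds either way, y₁/y₂ = ½[√(1 + 8Fr₂²) − 1] = ½[√1.3651 − 1] = 0.08419.
y₁ = 0.08419 × 10.43 = 0.8781 m.

y₁ = 0.8781 m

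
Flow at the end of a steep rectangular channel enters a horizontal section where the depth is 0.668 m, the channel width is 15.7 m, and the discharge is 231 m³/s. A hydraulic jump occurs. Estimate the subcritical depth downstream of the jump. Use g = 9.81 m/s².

q = Q/b = 231/15.7 = 14.7 m²/s; V₁ = q/y₁ = 22.0 m/s. Fr₁ = V₁/√(g·y₁) = 8.60.
From the momentum equation for a rectangular channel, y₂/y₁ = ½[√(1 + 8Fr₁²) − 1] = ½[√593.3 − 1] = 11.7.
y₂ = 11.7 × 0.668 = 7.80 m.

y₂ = 7.80 m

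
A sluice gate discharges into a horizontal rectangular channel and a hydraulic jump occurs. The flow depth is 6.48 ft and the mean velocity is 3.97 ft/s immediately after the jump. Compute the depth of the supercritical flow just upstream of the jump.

y₁ = 0.864 ft

Fr₂ = V₂/√(g·y₂) = 3.97/√(32.2×6.48) = 0.275.
The Bélanger relation is symmetric: y₁/y₂ = ½[√(1 + 8Fr₂²) − 1] = ½[√1.604 − 1] = 0.133.
y₁ = 0.133 × 6.48 = 0.864 ft.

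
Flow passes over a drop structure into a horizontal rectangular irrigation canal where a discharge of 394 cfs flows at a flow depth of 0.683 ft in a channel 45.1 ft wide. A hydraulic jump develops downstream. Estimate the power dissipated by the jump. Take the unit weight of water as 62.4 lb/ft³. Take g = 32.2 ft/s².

P = 30.7 hp

q = Q/b = 394/45.1 = 8.74 ft²/s; V₁ = q/y₁ = 12.8 ft/s. Fr₁ = V₁/√(g·y₁) = 2.73.
From the momentum equation for a rectangular channel, y₂/y₁ = ½[√(1 + 8Fr₁²) − 1] = ½[√60.51 − 1] = 3.39.
y₂ = 3.39 × 0.683 = 2.32 ft.
V₂ = q/y₂ = 8.74/2.32 = 3.77 ft/s. E₁ = y₁ + V₁²/2g = 3.22 ft; E₂ = y₂ + V₂²/2g = 2.54 ft. ΔE = E₁ − E₂ = 0.687 ft.
P = γ·Q·ΔE/550 = 62.4 × 394 × 0.687 / 550 = 30.7 hp.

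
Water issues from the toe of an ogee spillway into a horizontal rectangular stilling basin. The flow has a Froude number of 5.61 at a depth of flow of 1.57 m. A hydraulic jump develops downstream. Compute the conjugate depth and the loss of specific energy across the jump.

y₂ = 11.7 m; ΔE = 14.1 m

Fr₁ = 5.61 (given).
Conjugate-depth relation: y₂/y₁ = ½[√(1 + 8Fr₁²) − 1] = ½[√252.8 − 1] = 7.45.
y₂ = 7.45 × 1.57 = 11.7 m.
V₁ = Fr₁·√(g·y₁) = 5.61×√(9.81×1.57) = 22.0 m/s; q = V₁·y₁ = 34.6 m²/s. V₂ = q/y₂ = 34.6/11.7 = 2.96 m/s. E₁ = y₁ + V₁²/2g = 26.3 m; E₂ = y₂ + V₂²/2g = 12.1 m. ΔE = E₁ − E₂ = 14.1 m.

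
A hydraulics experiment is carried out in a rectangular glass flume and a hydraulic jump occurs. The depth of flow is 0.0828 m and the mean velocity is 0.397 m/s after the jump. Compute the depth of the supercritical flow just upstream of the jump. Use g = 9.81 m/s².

Fr₂ = V₂/√(g·y₂) = 0.397/√(9.81×0.0828) = 0.440.
Since the conjugate-depth ratio holds either way, y₁/y₂ = ½[√(1 + 8Fr₂²) − 1] = ½[√2.552 − 1] = 0.299.
y₁ = 0.299 × 0.0828 = 0.0247 m.

y₁ = 0.0247 m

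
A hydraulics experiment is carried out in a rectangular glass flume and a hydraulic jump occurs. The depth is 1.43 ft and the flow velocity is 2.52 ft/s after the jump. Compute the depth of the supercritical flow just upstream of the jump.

Fr₂ = V₂/√(g·y₂) = 2.52/√(32.2×1.43) = 0.371.
From the momentum equation (using Fr₂), y₁/y₂ = ½[√(1 + 8Fr₂²) − 1] = ½[√2.103 − 1] = 0.225.
y₁ = 0.225 × 1.43 = 0.322 ft.

y₁ = 0.322 ft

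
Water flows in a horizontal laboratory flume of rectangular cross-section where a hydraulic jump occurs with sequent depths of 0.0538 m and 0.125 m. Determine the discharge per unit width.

q = 0.0768 m²/s

For a rectangular channel the momentum equation gives q² = ½·g·y₁·y₂·(y₁ + y₂) = ½×9.81×0.0538×0.125×0.179 = 0.00590.
q = √0.00590 = 0.0768 m²/s.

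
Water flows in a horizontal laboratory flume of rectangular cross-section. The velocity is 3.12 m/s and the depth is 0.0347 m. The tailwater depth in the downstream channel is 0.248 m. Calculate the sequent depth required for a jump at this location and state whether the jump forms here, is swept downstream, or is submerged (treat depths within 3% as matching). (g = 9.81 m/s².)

y₂ = 0.246 m; the jump forms here

Fr₁ = V₁/√(g·y₁) = 3.12/√(9.81×0.0347) = 5.35.
Sequent-depth ratio: y₂/y₁ = ½[√(1 + 8Fr₁²) − 1] = ½[√229.8 − 1] = 7.08.
y₂ = 7.08 × 0.0347 = 0.246 m.
Tailwater y_tw = 0.248 m: y_tw ≈ y₂, so the jump forms here.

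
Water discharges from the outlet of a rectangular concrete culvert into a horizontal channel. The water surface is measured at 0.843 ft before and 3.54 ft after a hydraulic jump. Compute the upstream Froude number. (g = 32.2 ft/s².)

Fr₁ = 3.30

For a rectangular channel the momentum equation gives q² = ½·g·y₁·y₂·(y₁ + y₂) = ½×32.2×0.843×3.54×4.38 = 211.
q = √211 = 14.5 ft²/s.
V₁ = q/y₁ = 17.2 ft/s; Fr₁ = V₁/√(g·y₁) = 3.30.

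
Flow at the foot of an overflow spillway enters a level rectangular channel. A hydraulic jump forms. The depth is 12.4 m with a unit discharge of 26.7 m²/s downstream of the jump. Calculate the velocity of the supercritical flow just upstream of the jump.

V₁ = 30.3 m/s

V₂ = q/y₂ = 26.7/12.4 = 2.15 m/s; Fr₂ = V₂/√(g·y₂) = 0.195.
The Bélanger relation is symmetric: y₁/y₂ = ½[√(1 + 8Fr₂²) − 1] = ½[√1.305 − 1] = 0.0712.
y₁ = 0.0712 × 12.4 = 0.882 m.
V₁ = q/y₁ = 26.7/0.882 = 30.3 m/s.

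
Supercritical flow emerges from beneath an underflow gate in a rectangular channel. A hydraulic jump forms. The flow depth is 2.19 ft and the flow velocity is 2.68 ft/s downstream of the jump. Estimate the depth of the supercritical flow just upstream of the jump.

y₁ = 0.380 ft

Fr₂ = V₂/√(g·y₂) = 2.68/√(32.2×2.19) = 0.319.
Applying the sequent-depth relation in reverse, y₁/y₂ = ½[√(1 + 8Fr₂²) − 1] = ½[√1.815 − 1] = 0.174.
y₁ = 0.174 × 2.19 = 0.380 ft.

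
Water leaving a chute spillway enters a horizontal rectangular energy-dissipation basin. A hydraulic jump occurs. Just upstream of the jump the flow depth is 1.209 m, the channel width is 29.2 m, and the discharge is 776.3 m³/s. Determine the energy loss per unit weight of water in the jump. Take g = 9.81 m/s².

ΔE = 15.19 m

q = Q/b = 776.3/29.2 = 26.59 m²/s; V₁ = q/y₁ = 21.99 m/s. Fr₁ = V₁/√(g·y₁) = 6.385.
By Bélanger, y₂/y₁ = ½[√(1 + 8Fr₁²) − 1] = ½[√327.16 − 1] = 8.544.
y₂ = 8.544 × 1.209 = 10.33 m.
V₂ = q/y₂ = 26.59/10.33 = 2.574 m/s. E₁ = y₁ + V₁²/2g = 25.85 m; E₂ = y₂ + V₂²/2g = 10.67 m. ΔE = E₁ − E₂ = 15.19 m.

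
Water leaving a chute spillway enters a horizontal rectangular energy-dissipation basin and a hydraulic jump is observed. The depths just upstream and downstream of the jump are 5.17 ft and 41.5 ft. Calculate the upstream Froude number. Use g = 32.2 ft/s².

For a rectangular channel the momentum equation gives q² = ½·g·y₁·y₂·(y₁ + y₂) = ½×32.2×5.17×41.5×46.7 = 161214.
q = √161214 = 402 ft²/s.
V₁ = q/y₁ = 77.7 ft/s; Fr₁ = V₁/√(g·y₁) = 6.02.

Fr₁ = 6.02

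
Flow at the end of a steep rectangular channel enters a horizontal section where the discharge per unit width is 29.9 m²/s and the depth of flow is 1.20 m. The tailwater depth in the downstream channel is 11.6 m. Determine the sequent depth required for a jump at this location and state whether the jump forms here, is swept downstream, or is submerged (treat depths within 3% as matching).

y₂ = 11.7 m; the jump forms here

V₁ = q/y₁ = 29.9/1.20 = 24.9 m/s. Fr₁ = V₁/√(g·y₁) = 24.9/√(9.81×1.20) = 7.26.
Conjugate-depth relation: y₂/y₁ = ½[√(1 + 8Fr₁²) − 1] = ½[√422.9 − 1] = 9.78.
y₂ = 9.78 × 1.20 = 11.7 m.
Tailwater y_tw = 11.6 m: y_tw ≈ y₂, so the jump forms here.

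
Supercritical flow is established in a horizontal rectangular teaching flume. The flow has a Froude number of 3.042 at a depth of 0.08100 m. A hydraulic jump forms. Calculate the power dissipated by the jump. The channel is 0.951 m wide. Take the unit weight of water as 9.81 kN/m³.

P = 0.2458 kW

Fr₁ = 3.042 (given).
Sequent-depth ratio: y₂/y₁ = ½[√(1 + 8Fr₁²) − 1] = ½[√75.030 − 1] = 3.831.
y₂ = 3.831 × 0.08100 = 0.3103 m.
V₁ = Fr₁·√(g·y₁) = 3.042×√(9.81×0.08100) = 2.712 m/s; q = V₁·y₁ = 0.2196 m²/s. V₂ = q/y₂ = 0.2196/0.3103 = 0.7078 m/s. E₁ = y₁ + V₁²/2g = 0.4558 m; E₂ = y₂ + V₂²/2g = 0.3358 m. ΔE = E₁ − E₂ = 0.1199 m.
Q = q·b = 0.2196 × 0.951 = 0.2089 m³/s. P = γ·Q·ΔE = 9.81 × 0.2089 × 0.1199 = 0.2458 kW.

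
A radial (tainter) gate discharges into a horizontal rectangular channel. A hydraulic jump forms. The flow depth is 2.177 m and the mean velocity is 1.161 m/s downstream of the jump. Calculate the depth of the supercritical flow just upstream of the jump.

Fr₂ = V₂/√(g·y₂) = 1.161/√(9.81×2.177) = 0.2512.
The Bélanger relation is symmetric: y₁/y₂ = ½[√(1 + 8Fr₂²) − 1] = ½[√1.5049 − 1] = 0.1134.
y₁ = 0.1134 × 2.177 = 0.2468 m.

y₁ = 0.2468 m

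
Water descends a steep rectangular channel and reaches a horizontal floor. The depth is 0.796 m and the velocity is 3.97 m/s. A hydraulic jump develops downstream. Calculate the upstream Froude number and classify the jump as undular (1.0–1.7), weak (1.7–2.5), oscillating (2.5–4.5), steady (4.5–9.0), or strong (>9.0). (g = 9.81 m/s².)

Fr₁ = 1.42; undular jump

Fr₁ = V₁/√(g·y₁) = 3.97/√(9.81×0.796) = 1.42.
Fr₁ = 1.42 lies in the undular range.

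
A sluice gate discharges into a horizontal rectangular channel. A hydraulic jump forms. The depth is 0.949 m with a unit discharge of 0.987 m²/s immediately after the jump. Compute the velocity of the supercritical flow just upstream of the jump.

V₂ = q/y₂ = 0.987/0.949 = 1.04 m/s; Fr₂ = V₂/√(g·y₂) = 0.341.
Applying the sequent-depth relation in reverse, y₁/y₂ = ½[√(1 + 8Fr₂²) − 1] = ½[√1.930 − 1] = 0.195.
y₁ = 0.195 × 0.949 = 0.185 m.
V₁ = q/y₁ = 0.987/0.185 = 5.35 m/s.

V₁ = 5.35 m/s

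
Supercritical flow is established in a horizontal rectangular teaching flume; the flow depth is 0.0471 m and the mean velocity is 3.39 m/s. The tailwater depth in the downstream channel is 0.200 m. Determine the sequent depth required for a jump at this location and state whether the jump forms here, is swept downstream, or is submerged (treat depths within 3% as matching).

Fr₁ = V₁/√(g·y₁) = 3.39/√(9.81×0.0471) = 4.99.
From the momentum equation for a rectangular channel, y₂/y₁ = ½[√(1 + 8Fr₁²) − 1] = ½[√200.0 − 1] = 6.57.
y₂ = 6.57 × 0.0471 = 0.309 m.
Tailwater y_tw = 0.200 m: y_tw < y₂, so the jump is swept downstream.

y₂ = 0.309 m; the jump is swept downstream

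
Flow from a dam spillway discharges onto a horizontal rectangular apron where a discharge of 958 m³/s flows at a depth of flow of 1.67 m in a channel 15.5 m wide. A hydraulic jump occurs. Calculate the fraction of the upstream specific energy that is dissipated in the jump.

ΔE/E₁ = 0.703 (70.3%)

q = Q/b = 958/15.5 = 61.8 m²/s; V₁ = q/y₁ = 37.0 m/s. Fr₁ = V₁/√(g·y₁) = 9.14.
By Bélanger, y₂/y₁ = ½[√(1 + 8Fr₁²) − 1] = ½[√669.9 − 1] = 12.4.
y₂ = 12.4 × 1.67 = 20.8 m.
E₁ = y₁ + V₁²/2g = 71.5 m. ΔE = (y₂ − y₁)³/(4y₁y₂) = 50.3 m. ΔE/E₁ = 50.3/71.5 = 0.703.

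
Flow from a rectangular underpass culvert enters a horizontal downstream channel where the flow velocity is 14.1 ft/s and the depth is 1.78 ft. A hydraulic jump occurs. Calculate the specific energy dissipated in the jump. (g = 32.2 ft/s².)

ΔE = 0.336 ft

Fr₁ = V₁/√(g·y₁) = 14.1/√(32.2×1.78) = 1.86.
Bélanger equation: y₂/y₁ = ½[√(1 + 8Fr₁²) − 1] = ½[√28.75 − 1] = 2.18.
y₂ = 2.18 × 1.78 = 3.88 ft.
q = V₁·y₁ = 14.1 × 1.78 = 25.1 ft²/s. V₂ = q/y₂ = 25.1/3.88 = 6.47 ft/s. E₁ = y₁ + V₁²/2g = 4.87 ft; E₂ = y₂ + V₂²/2g = 4.53 ft. ΔE = E₁ − E₂ = 0.336 ft.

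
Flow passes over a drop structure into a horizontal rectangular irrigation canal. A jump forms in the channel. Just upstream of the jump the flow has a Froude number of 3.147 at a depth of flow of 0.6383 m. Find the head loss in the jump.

Fr₁ = 3.147 (given).
Conjugate-depth relation: y₂/y₁ = ½[√(1 + 8Fr₁²) − 1] = ½[√80.229 − 1] = 3.979.
y₂ = 3.979 × 0.6383 = 2.539 m.
V₁ = Fr₁·√(g·y₁) = 3.147×√(9.81×0.6383) = 7.875 m/s; q = V₁·y₁ = 5.027 m²/s. V₂ = q/y₂ = 5.027/2.539 = 1.979 m/s. E₁ = y₁ + V₁²/2g = 3.799 m; E₂ = y₂ + V₂²/2g = 2.739 m. ΔE = E₁ − E₂ = 1.060 m.

ΔE = 1.060 m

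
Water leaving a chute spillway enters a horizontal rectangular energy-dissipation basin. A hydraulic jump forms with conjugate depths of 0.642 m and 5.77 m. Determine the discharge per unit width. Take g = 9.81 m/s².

q = 10.8 m²/s

For a rectangular channel the momentum equation gives q² = ½·g·y₁·y₂·(y₁ + y₂) = ½×9.81×0.642×5.77×6.41 = 117.
q = √117 = 10.8 m²/s.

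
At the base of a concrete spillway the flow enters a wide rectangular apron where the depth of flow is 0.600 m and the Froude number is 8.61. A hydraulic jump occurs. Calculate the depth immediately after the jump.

y₂ = 7.01 m

Fr₁ = 8.61 (given).
Sequent-depth ratio: y₂/y₁ = ½[√(1 + 8Fr₁²) − 1] = ½[√594.1 − 1] = 11.7.
y₂ = 11.7 × 0.600 = 7.01 m.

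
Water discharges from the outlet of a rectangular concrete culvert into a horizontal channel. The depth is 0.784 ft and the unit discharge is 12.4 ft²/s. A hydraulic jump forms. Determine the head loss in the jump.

V₁ = q/y₁ = 12.4/0.784 = 15.8 ft/s. Fr₁ = V₁/√(g·y₁) = 15.8/√(32.2×0.784) = 3.15.
Conjugate-depth relation: y₂/y₁ = ½[√(1 + 8Fr₁²) − 1] = ½[√80.27 − 1] = 3.98.
y₂ = 3.98 × 0.784 = 3.12 ft.
Head loss: ΔE = (y₂ − y₁)³/(4y₁y₂) = (3.12 − 0.784)³/(4×0.784×3.12) = 12.7/9.78 = 1.30 ft.

ΔE = 1.30 ft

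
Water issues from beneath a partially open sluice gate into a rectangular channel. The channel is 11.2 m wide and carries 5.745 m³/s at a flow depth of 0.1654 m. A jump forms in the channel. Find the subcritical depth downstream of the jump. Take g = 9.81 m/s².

y₂ = 0.4928 m

q = Q/b = 5.745/11.2 = 0.5129 m²/s; V₁ = q/y₁ = 3.101 m/s. Fr₁ = V₁/√(g·y₁) = 2.435.
Sequent-depth ratio: y₂/y₁ = ½[√(1 + 8Fr₁²) − 1] = ½[√48.420 − 1] = 2.979.
y₂ = 2.979 × 0.1654 = 0.4928 m.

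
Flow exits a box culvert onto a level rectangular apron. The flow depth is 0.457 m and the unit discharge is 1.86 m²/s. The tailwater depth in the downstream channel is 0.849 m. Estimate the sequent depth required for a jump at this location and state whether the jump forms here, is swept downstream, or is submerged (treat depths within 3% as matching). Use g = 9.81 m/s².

y₂ = 1.03 m; the jump is swept downstream

V₁ = q/y₁ = 1.86/0.457 = 4.07 m/s. Fr₁ = V₁/√(g·y₁) = 4.07/√(9.81×0.457) = 1.92.
Bélanger equation: y₂/y₁ = ½[√(1 + 8Fr₁²) − 1] = ½[√30.56 − 1] = 2.26.
y₂ = 2.26 × 0.457 = 1.03 m.
Tailwater y_tw = 0.849 m: y_tw < y₂, so the jump is swept downstream.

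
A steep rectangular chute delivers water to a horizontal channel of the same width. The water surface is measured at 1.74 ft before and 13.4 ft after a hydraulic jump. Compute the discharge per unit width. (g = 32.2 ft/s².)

q = 75.4 ft²/s

For a rectangular channel the momentum equation gives q² = ½·g·y₁·y₂·(y₁ + y₂) = ½×32.2×1.74×13.4×15.1 = 5683.
q = √5683 = 75.4 ft²/s.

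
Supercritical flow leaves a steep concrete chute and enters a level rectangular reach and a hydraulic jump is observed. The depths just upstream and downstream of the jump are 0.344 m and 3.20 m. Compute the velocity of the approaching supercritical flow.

For a rectangular channel the momentum equation gives q² = ½·g·y₁·y₂·(y₁ + y₂) = ½×9.81×0.344×3.20×3.54 = 19.1.
q = √19.1 = 4.37 m²/s.
V₁ = q/y₁ = 4.37/0.344 = 12.7 m/s.

V₁ = 12.7 m/s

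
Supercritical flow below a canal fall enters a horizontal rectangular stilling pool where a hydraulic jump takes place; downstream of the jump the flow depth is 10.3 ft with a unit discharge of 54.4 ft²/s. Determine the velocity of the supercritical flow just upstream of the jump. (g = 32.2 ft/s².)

V₂ = q/y₂ = 54.4/10.3 = 5.28 ft/s; Fr₂ = V₂/√(g·y₂) = 0.290.
Since the conjugate-depth ratio holds either way, y₁/y₂ = ½[√(1 + 8Fr₂²) − 1] = ½[√1.673 − 1] = 0.147.
y₁ = 0.147 × 10.3 = 1.51 ft.
V₁ = q/y₁ = 54.4/1.51 = 36.0 ft/s.

V₁ = 36.0 ft/s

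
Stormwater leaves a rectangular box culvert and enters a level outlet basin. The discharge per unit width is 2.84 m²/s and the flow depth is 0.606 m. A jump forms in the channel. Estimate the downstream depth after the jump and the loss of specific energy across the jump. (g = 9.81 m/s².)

V₁ = q/y₁ = 2.84/0.606 = 4.69 m/s. Fr₁ = V₁/√(g·y₁) = 4.69/√(9.81×0.606) = 1.92.
Conjugate-depth relation: y₂/y₁ = ½[√(1 + 8Fr₁²) − 1] = ½[√30.56 − 1] = 2.26.
y₂ = 2.26 × 0.606 = 1.37 m.
V₂ = q/y₂ = 2.84/1.37 = 2.07 m/s. E₁ = y₁ + V₁²/2g = 1.73 m; E₂ = y₂ + V₂²/2g = 1.59 m. ΔE = E₁ − E₂ = 0.135 m.

y₂ = 1.37 m; ΔE = 0.135 m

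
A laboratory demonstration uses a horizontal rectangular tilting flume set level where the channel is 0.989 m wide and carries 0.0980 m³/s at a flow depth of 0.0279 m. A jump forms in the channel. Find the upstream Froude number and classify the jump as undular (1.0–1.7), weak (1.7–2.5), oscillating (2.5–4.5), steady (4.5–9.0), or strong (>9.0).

Fr₁ = 6.79; steady jump

q = Q/b = 0.0980/0.989 = 0.0991 m²/s; V₁ = q/y₁ = 3.55 m/s. Fr₁ = V₁/√(g·y₁) = 6.79.
Fr₁ = 6.79 lies in the steady range.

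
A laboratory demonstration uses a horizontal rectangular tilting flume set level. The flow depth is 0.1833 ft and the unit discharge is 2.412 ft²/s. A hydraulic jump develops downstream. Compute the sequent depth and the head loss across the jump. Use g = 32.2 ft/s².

y₂ = 1.315 ft; ΔE = 1.504 ft

V₁ = q/y₁ = 2.412/0.1833 = 13.16 ft/s. Fr₁ = V₁/√(g·y₁) = 13.16/√(32.2×0.1833) = 5.416.
Bélanger equation: y₂/y₁ = ½[√(1 + 8Fr₁²) − 1] = ½[√235.69 − 1] = 7.176.
y₂ = 7.176 × 0.1833 = 1.315 ft.
Head loss: ΔE = (y₂ − y₁)³/(4y₁y₂) = (1.315 − 0.1833)³/(4×0.1833×1.315) = 1.451/0.9644 = 1.504 ft.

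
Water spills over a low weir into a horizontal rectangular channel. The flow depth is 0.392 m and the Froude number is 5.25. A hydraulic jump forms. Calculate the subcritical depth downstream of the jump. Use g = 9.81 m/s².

y₂ = 2.72 m

Fr₁ = 5.25 (given).
Sequent-depth ratio: y₂/y₁ = ½[√(1 + 8Fr₁²) − 1] = ½[√221.5 − 1] = 6.94.
y₂ = 6.94 × 0.392 = 2.72 m.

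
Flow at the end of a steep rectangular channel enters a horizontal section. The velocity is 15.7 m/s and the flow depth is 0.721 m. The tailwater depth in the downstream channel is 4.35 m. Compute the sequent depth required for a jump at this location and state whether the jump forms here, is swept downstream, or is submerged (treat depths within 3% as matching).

Fr₁ = V₁/√(g·y₁) = 15.7/√(9.81×0.721) = 5.90.
By Bélanger, y₂/y₁ = ½[√(1 + 8Fr₁²) − 1] = ½[√279.8 − 1] = 7.86.
y₂ = 7.86 × 0.721 = 5.67 m.
Tailwater y_tw = 4.35 m: y_tw < y₂, so the jump is swept downstream.

y₂ = 5.67 m; the jump is swept downstream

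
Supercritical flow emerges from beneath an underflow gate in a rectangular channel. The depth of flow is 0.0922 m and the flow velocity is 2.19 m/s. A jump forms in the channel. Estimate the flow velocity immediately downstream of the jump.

Fr₁ = V₁/√(g·y₁) = 2.19/√(9.81×0.0922) = 2.30.
Bélanger equation: y₂/y₁ = ½[√(1 + 8Fr₁²) − 1] = ½[√43.42 − 1] = 2.79.
y₂ = 2.79 × 0.0922 = 0.258 m.
q = V₁·y₁ = 2.19 × 0.0922 = 0.202 m²/s.
V₂ = q/y₂ = 0.202/0.258 = 0.784 m/s.

V₂ = 0.784 m/s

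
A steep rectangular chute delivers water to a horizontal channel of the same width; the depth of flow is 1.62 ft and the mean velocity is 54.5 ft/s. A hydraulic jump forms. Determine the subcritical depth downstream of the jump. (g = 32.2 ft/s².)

Fr₁ = V₁/√(g·y₁) = 54.5/√(32.2×1.62) = 7.55.
Conjugate-depth relation: y₂/y₁ = ½[√(1 + 8Fr₁²) − 1] = ½[√456.5 − 1] = 10.2.
y₂ = 10.2 × 1.62 = 16.5 ft.

y₂ = 16.5 ft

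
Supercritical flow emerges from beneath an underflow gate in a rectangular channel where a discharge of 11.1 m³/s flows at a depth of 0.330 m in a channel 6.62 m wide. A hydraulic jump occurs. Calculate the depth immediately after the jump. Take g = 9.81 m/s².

q = Q/b = 11.1/6.62 = 1.68 m²/s; V₁ = q/y₁ = 5.08 m/s. Fr₁ = V₁/√(g·y₁) = 2.82.
Bélanger equation: y₂/y₁ = ½[√(1 + 8Fr₁²) − 1] = ½[√64.80 − 1] = 3.52.
y₂ = 3.52 × 0.330 = 1.16 m.

y₂ = 1.16 m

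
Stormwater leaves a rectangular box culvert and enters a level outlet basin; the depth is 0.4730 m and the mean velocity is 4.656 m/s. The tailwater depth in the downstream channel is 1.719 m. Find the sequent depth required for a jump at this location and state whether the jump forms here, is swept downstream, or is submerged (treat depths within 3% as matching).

y₂ = 1.229 m; the jump is submerged

Fr₁ = V₁/√(g·y₁) = 4.656/√(9.81×0.4730) = 2.161.
By Bélanger, y₂/y₁ = ½[√(1 + 8Fr₁²) − 1] = ½[√38.375 − 1] = 2.597.
y₂ = 2.597 × 0.4730 = 1.229 m.
Tailwater y_tw = 1.719 m: y_tw > y₂, so the jump is submerged.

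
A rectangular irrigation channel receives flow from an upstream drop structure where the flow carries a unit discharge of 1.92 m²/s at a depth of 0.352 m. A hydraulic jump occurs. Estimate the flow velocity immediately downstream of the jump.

V₁ = q/y₁ = 1.92/0.352 = 5.45 m/s. Fr₁ = V₁/√(g·y₁) = 5.45/√(9.81×0.352) = 2.94.
Conjugate-depth relation: y₂/y₁ = ½[√(1 + 8Fr₁²) − 1] = ½[√69.93 − 1] = 3.68.
y₂ = 3.68 × 0.352 = 1.30 m.
V₂ = q/y₂ = 1.92/1.30 = 1.48 m/s.

V₂ = 1.48 m/s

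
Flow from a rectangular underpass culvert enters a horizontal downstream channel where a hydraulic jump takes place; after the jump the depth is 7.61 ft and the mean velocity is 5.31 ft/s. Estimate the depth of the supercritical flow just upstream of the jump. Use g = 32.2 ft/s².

Fr₂ = V₂/√(g·y₂) = 5.31/√(32.2×7.61) = 0.339.
Since the conjugate-depth ratio holds either way, y₁/y₂ = ½[√(1 + 8Fr₂²) − 1] = ½[√1.921 − 1] = 0.193.
y₁ = 0.193 × 7.61 = 1.47 ft.

y₁ = 1.47 ft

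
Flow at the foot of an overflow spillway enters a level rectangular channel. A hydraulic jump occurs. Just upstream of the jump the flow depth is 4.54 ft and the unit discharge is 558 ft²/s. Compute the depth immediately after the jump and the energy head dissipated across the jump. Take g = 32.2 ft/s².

V₁ = q/y₁ = 558/4.54 = 123 ft/s. Fr₁ = V₁/√(g·y₁) = 123/√(32.2×4.54) = 10.2.
Conjugate-depth relation: y₂/y₁ = ½[√(1 + 8Fr₁²) − 1] = ½[√827.7 − 1] = 13.9.
y₂ = 13.9 × 4.54 = 63.0 ft.
V₂ = q/y₂ = 558/63.0 = 8.85 ft/s. E₁ = y₁ + V₁²/2g = 239 ft; E₂ = y₂ + V₂²/2g = 64.3 ft. ΔE = E₁ − E₂ = 175 ft.

y₂ = 63.0 ft; ΔE = 175 ft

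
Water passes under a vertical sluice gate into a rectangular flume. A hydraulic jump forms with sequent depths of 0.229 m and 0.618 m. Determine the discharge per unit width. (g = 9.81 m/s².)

For a rectangular channel the momentum equation gives q² = ½·g·y₁·y₂·(y₁ + y₂) = ½×9.81×0.229×0.618×0.847 = 0.588.
q = √0.588 = 0.767 m²/s.

q = 0.767 m²/s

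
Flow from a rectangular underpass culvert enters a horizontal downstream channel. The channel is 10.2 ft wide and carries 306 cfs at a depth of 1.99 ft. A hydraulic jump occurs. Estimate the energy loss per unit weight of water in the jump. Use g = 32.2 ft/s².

q = Q/b = 306/10.2 = 30.0 ft²/s; V₁ = q/y₁ = 15.1 ft/s. Fr₁ = V₁/√(g·y₁) = 1.88.
From the momentum equation for a rectangular channel, y₂/y₁ = ½[√(1 + 8Fr₁²) − 1] = ½[√29.37 − 1] = 2.21.
y₂ = 2.21 × 1.99 = 4.40 ft.
V₂ = q/y₂ = 30.0/4.40 = 6.82 ft/s. E₁ = y₁ + V₁²/2g = 5.52 ft; E₂ = y₂ + V₂²/2g = 5.12 ft. ΔE = E₁ − E₂ = 0.399 ft.

ΔE = 0.399 ft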